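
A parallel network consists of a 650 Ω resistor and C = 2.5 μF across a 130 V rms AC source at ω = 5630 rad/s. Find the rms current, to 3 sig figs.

1.84 A

X_C = 1/(ωC) = 71.0 Ω
Parallel: admittances add. Y = 1/R + jωC
Y = (0.00154 + j0.0141) S
|Y| = 0.0142 S → |Z| = 1/|Y| = 70.6 Ω, ∠Z = −∠Y = -83.8°
I = V/|Z| = 130/70.6 = 1.84 A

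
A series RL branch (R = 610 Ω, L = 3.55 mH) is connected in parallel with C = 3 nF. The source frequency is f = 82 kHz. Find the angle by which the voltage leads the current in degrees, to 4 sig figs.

ω = 2πf = 515200 rad/s
X_L = ωL = 1829 Ω
X_C = 1/(ωC) = 647.0 Ω
Branch 1 (R+jX_L): Z₁ = 610.0 + j1829 Ω, |Z₁| = 1928 Ω
Branch 2 (−jX_C): Z₂ = −j647.0 Ω
Parallel: Z = Z₁Z₂/(Z₁+Z₂), |Z| = 937.8 Ω, ∠Z = -81.15°

-81.15°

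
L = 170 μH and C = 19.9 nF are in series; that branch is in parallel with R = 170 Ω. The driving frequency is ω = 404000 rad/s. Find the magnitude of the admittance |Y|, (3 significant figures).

X_L = ωL = 68.7 Ω
X_C = 1/(ωC) = 124 Ω
Branch 1: Z₁ = R = 170 Ω
Branch 2 (series LC): Z₂ = j(X_L − X_C) = −j55.7 Ω
Parallel: Z = Z₁Z₂/(Z₁+Z₂), |Z| = 52.9 Ω, ∠Z = -71.9°
|Y| = 1/|Z| = 18.9 mS

18.9 mS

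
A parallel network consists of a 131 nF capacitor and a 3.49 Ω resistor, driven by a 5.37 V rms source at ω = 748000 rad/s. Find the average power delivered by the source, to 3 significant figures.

X_C = 1/(ωC) = 10.2 Ω
Parallel: admittances add. Y = 1/R + jωC
Y = (0.287 + j0.0980) S
|Y| = 0.303 S → |Z| = 1/|Y| = 3.30 Ω, ∠Z = −∠Y = -18.9°
I = V/|Z| = 1.63 A
P = VI cos φ = 5.37 × 1.63 × cos(-18.9°) = 8.26 W

8.26 W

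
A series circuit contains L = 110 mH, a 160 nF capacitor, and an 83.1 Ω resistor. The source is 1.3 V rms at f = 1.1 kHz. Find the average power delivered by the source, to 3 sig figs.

ω = 2πf = 6912 rad/s
X_L = ωL = 760 Ω
X_C = 1/(ωC) = 904 Ω
Net reactance X = X_L − X_C = -144 Ω
Z = 83.1 − j144 Ω
|Z| = √(83.1² + 144²) = 166 Ω
∠Z = arctan(-144/83.1) = -60.0°
I = V/|Z| = 7.82 mA
P = VI cos φ = 1.3 × 0.00782 × cos(-60.0°) = 5.08 mW

5.08 mW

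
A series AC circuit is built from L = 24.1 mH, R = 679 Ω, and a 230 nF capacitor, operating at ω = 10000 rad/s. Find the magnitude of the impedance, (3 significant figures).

706 Ω

X_L = ωL = 241 Ω
X_C = 1/(ωC) = 435 Ω
Net reactance X = X_L − X_C = -194 Ω
Z = 679 − j194 Ω
|Z| = √(679² + 194²) = 706 Ω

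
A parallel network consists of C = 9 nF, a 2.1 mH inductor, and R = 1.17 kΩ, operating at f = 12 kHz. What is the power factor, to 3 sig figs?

0.150

ω = 2πf = 75400 rad/s
X_L = ωL = 158 Ω
X_C = 1/(ωC) = 1470 Ω
Parallel: admittances add. Y = 1/R + 1/(jωL) + jωC
Y = (0.000855 − j0.00564) S
|Y| = 0.00570 S → |Z| = 1/|Y| = 175 Ω, ∠Z = −∠Y = 81.4°
cos φ = cos(81.4°) = 0.150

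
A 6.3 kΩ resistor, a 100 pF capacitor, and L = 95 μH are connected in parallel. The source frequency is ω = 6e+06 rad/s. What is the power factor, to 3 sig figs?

X_L = ωL = 570 Ω
X_C = 1/(ωC) = 1670 Ω
Parallel: admittances add. Y = 1/R + 1/(jωL) + jωC
Y = (0.000159 − j0.00115) S
|Y| = 0.00117 S → |Z| = 1/|Y| = 858 Ω, ∠Z = −∠Y = 82.2°
cos φ = cos(82.2°) = 0.136

0.136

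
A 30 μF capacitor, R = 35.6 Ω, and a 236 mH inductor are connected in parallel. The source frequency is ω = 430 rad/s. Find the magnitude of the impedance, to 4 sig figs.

35.39 Ω

X_L = ωL = 101.5 Ω
X_C = 1/(ωC) = 77.52 Ω
Parallel: admittances add. Y = 1/R + 1/(jωL) + jωC
Y = (0.02809 + j0.003046) S
|Y| = 0.02825 S → |Z| = 1/|Y| = 35.39 Ω, ∠Z = −∠Y = -6.189°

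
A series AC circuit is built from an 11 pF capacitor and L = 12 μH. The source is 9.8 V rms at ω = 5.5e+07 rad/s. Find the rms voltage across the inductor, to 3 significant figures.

6.51 V

X_L = ωL = 660 Ω
X_C = 1/(ωC) = 1650 Ω
Net reactance X = X_L − X_C = -993 Ω
Z = − j993 Ω
|Z| = √(0² + 993²) = 993 Ω
I = V/|Z| = 9.87 mA
V_L = I·|Z_L| = 0.00987 × 660 = 6.51 V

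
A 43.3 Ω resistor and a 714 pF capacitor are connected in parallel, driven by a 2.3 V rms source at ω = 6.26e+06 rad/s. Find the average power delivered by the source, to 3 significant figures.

X_C = 1/(ωC) = 224 Ω
Parallel: admittances add. Y = 1/R + jωC
Y = (0.0231 + j0.00447) S
|Y| = 0.0235 S → |Z| = 1/|Y| = 42.5 Ω, ∠Z = −∠Y = -11.0°
I = V/|Z| = 54.1 mA
P = VI cos φ = 2.3 × 0.0541 × cos(-11.0°) = 122 mW

122 mW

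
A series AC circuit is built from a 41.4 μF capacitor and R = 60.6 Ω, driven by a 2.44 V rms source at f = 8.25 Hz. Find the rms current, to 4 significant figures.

5.193 mA

ω = 2πf = 51.84 rad/s
X_C = 1/(ωC) = 466.0 Ω
Z = 60.60 − j466.0 Ω
|Z| = √(60.60² + 466.0²) = 469.9 Ω
I = V/|Z| = 2.44/469.9 = 5.193 mA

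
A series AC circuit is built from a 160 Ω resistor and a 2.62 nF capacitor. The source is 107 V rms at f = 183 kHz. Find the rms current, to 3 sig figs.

290 mA

ω = 2πf = 1.15e+06 rad/s
X_C = 1/(ωC) = 332 Ω
Z = 160 − j332 Ω
|Z| = √(160² + 332²) = 368 Ω
I = V/|Z| = 107/368 = 290 mA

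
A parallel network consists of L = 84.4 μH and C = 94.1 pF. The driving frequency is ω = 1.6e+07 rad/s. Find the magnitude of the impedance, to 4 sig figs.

X_L = ωL = 1350 Ω
X_C = 1/(ωC) = 664.2 Ω
Parallel: admittances add. Y = 1/(jωL) + jωC
Y = (0 + j0.0007651) S
|Y| = 0.0007651 S → |Z| = 1/|Y| = 1307 Ω, ∠Z = −∠Y = -90.00°

1307 Ω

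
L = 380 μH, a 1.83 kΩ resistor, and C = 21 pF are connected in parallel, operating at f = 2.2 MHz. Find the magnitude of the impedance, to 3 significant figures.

ω = 2πf = 1.382e+07 rad/s
X_L = ωL = 5250 Ω
X_C = 1/(ωC) = 3440 Ω
Parallel: admittances add. Y = 1/R + 1/(jωL) + jωC
Y = (0.000546 + j9.99e-05) S
|Y| = 0.000556 S → |Z| = 1/|Y| = 1800 Ω, ∠Z = −∠Y = -10.4°

1800 Ω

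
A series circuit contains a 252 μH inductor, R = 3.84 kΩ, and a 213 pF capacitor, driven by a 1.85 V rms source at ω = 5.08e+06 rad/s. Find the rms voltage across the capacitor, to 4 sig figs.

X_L = ωL = 1280 Ω
X_C = 1/(ωC) = 924.2 Ω
Net reactance X = X_L − X_C = 356.0 Ω
Z = 3840 + j356.0 Ω
|Z| = √(3840² + 356.0²) = 3856 Ω
I = V/|Z| = 479.7 μA
V_C = I·|Z_C| = 0.0004797 × 924.2 = 0.4433 V

0.4433 V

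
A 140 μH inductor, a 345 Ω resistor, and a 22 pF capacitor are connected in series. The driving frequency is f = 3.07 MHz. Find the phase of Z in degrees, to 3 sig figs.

ω = 2πf = 1.929e+07 rad/s
X_L = ωL = 2700 Ω
X_C = 1/(ωC) = 2360 Ω
Net reactance X = X_L − X_C = 344 Ω
Z = 345 + j344 Ω
|Z| = √(345² + 344²) = 487 Ω
∠Z = arctan(344/345) = 44.9°

44.9°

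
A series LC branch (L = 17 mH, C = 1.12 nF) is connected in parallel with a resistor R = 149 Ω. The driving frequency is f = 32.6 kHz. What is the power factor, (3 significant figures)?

ω = 2πf = 204800 rad/s
X_L = ωL = 3480 Ω
X_C = 1/(ωC) = 4360 Ω
Branch 1: Z₁ = R = 149 Ω
Branch 2 (series LC): Z₂ = j(X_L − X_C) = −j877 Ω
Parallel: Z = Z₁Z₂/(Z₁+Z₂), |Z| = 147 Ω, ∠Z = -9.64°
cos φ = cos(-9.64°) = 0.986

0.986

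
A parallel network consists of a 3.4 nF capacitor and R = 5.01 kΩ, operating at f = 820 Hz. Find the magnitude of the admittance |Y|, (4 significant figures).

ω = 2πf = 5152 rad/s
X_C = 1/(ωC) = 57090 Ω
Parallel: admittances add. Y = 1/R + jωC
Y = (0.0001996 + j1.752e-05) S
|Y| = 0.0002004 S → |Z| = 1/|Y| = 4991 Ω, ∠Z = −∠Y = -5.016°

200.4 μS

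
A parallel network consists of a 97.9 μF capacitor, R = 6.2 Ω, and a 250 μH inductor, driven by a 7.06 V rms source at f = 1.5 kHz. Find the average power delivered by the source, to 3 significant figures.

8.04 W

ω = 2πf = 9425 rad/s
X_L = ωL = 2.36 Ω
X_C = 1/(ωC) = 1.08 Ω
Parallel: admittances add. Y = 1/R + 1/(jωL) + jωC
Y = (0.161 + j0.498) S
|Y| = 0.524 S → |Z| = 1/|Y| = 1.91 Ω, ∠Z = −∠Y = -72.1°
I = V/|Z| = 3.70 A
P = VI cos φ = 7.06 × 3.70 × cos(-72.1°) = 8.04 W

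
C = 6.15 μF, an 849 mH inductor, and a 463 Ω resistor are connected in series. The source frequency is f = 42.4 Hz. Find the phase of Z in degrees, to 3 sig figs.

-39.7°

ω = 2πf = 266.4 rad/s
X_L = ωL = 226 Ω
X_C = 1/(ωC) = 610 Ω
Net reactance X = X_L − X_C = -384 Ω
Z = 463 − j384 Ω
|Z| = √(463² + 384²) = 602 Ω
∠Z = arctan(-384/463) = -39.7°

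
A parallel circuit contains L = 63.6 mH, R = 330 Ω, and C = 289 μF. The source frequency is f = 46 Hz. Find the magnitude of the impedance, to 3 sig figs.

34.1 Ω

ω = 2πf = 289.0 rad/s
X_L = ωL = 18.4 Ω
X_C = 1/(ωC) = 12.0 Ω
Parallel: admittances add. Y = 1/R + 1/(jωL) + jωC
Y = (0.00303 + j0.0291) S
|Y| = 0.0293 S → |Z| = 1/|Y| = 34.1 Ω, ∠Z = −∠Y = -84.1°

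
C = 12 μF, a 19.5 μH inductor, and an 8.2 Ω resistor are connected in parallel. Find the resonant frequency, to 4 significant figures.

ω₀ = 1/√(LC) = 1/√(1.95e-05 × 1.2e-05) = 65370 rad/s
f₀ = ω₀/(2π) = 10.40 kHz

10.40 kHz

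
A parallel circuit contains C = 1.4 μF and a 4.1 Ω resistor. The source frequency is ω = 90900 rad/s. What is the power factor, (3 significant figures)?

X_C = 1/(ωC) = 7.86 Ω
Parallel: admittances add. Y = 1/R + jωC
Y = (0.244 + j0.127) S
|Y| = 0.275 S → |Z| = 1/|Y| = 3.63 Ω, ∠Z = −∠Y = -27.6°
cos φ = cos(-27.6°) = 0.887

0.887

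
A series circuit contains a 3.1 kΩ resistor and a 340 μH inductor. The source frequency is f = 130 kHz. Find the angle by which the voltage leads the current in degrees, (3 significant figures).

5.12°

ω = 2πf = 816800 rad/s
X_L = ωL = 278 Ω
Z = 3100 + j278 Ω
|Z| = √(3100² + 278²) = 3110 Ω
∠Z = arctan(278/3100) = 5.12°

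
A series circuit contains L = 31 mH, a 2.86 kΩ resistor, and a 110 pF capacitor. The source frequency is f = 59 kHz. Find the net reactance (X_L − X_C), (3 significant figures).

-13000 Ω

ω = 2πf = 370700 rad/s
X_L = ωL = 11500 Ω
X_C = 1/(ωC) = 24500 Ω
X = 11500 − 24500 = -13000 Ω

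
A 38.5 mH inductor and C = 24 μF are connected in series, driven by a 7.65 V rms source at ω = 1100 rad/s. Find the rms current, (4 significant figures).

X_L = ωL = 42.35 Ω
X_C = 1/(ωC) = 37.88 Ω
Net reactance X = X_L − X_C = 4.471 Ω
Z = j4.471 Ω
|Z| = √(0² + 4.471²) = 4.471 Ω
I = V/|Z| = 7.65/4.471 = 1.711 A

1.711 A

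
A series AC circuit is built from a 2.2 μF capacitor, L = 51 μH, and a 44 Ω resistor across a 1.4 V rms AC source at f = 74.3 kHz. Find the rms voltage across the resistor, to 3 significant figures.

1.24 V

ω = 2πf = 466800 rad/s
X_L = ωL = 23.8 Ω
X_C = 1/(ωC) = 0.974 Ω
Net reactance X = X_L − X_C = 22.8 Ω
Z = 44.0 + j22.8 Ω
|Z| = √(44.0² + 22.8²) = 49.6 Ω
I = V/|Z| = 28.2 mA
V_R = I·|Z_R| = 0.0282 × 44.0 = 1.24 V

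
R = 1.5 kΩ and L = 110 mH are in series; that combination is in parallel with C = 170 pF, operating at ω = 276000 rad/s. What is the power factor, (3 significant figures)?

X_L = ωL = 30400 Ω
X_C = 1/(ωC) = 21300 Ω
Branch 1 (R+jX_L): Z₁ = 1500 + j30400 Ω, |Z₁| = 30400 Ω
Branch 2 (−jX_C): Z₂ = −j21300 Ω
Parallel: Z = Z₁Z₂/(Z₁+Z₂), |Z| = 70600 Ω, ∠Z = -83.4°
cos φ = cos(-83.4°) = 0.115

0.115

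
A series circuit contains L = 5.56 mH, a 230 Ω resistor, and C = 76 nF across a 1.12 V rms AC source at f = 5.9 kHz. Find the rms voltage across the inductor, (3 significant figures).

0.843 V

ω = 2πf = 37070 rad/s
X_L = ωL = 206 Ω
X_C = 1/(ωC) = 355 Ω
Net reactance X = X_L − X_C = -149 Ω
Z = 230 − j149 Ω
|Z| = √(230² + 149²) = 274 Ω
I = V/|Z| = 4.09 mA
V_L = I·|Z_L| = 0.00409 × 206 = 0.843 V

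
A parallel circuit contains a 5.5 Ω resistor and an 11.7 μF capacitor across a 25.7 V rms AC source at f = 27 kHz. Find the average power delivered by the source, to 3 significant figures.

120 W

ω = 2πf = 169600 rad/s
X_C = 1/(ωC) = 0.504 Ω
Parallel: admittances add. Y = 1/R + jωC
Y = (0.182 + j1.98) S
|Y| = 1.99 S → |Z| = 1/|Y| = 0.502 Ω, ∠Z = −∠Y = -84.8°
I = V/|Z| = 51.2 A
P = VI cos φ = 25.7 × 51.2 × cos(-84.8°) = 120 W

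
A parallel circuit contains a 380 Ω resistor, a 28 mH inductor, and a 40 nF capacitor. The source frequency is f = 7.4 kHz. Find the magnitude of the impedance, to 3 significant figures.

ω = 2πf = 46500 rad/s
X_L = ωL = 1300 Ω
X_C = 1/(ωC) = 538 Ω
Parallel: admittances add. Y = 1/R + 1/(jωL) + jωC
Y = (0.00263 + j0.00109) S
|Y| = 0.00285 S → |Z| = 1/|Y| = 351 Ω, ∠Z = −∠Y = -22.5°

351 Ω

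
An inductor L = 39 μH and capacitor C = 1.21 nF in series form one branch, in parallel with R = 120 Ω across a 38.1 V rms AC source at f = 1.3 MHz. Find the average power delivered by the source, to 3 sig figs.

12.1 W

ω = 2πf = 8.168e+06 rad/s
X_L = ωL = 319 Ω
X_C = 1/(ωC) = 101 Ω
Branch 1: Z₁ = R = 120 Ω
Branch 2 (series LC): Z₂ = j(X_L − X_C) = j217 Ω
Parallel: Z = Z₁Z₂/(Z₁+Z₂), |Z| = 105 Ω, ∠Z = 28.9°
I = V/|Z| = 363 mA
P = VI cos φ = 38.1 × 0.363 × cos(28.9°) = 12.1 W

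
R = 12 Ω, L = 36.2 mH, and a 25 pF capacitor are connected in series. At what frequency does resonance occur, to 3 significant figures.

167 kHz

ω₀ = 1/√(LC) = 1/√(0.0362 × 2.5e-11) = 1.051e+06 rad/s
f₀ = ω₀/(2π) = 167 kHz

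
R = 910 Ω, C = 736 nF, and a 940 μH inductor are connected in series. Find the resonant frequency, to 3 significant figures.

6.05 kHz

ω₀ = 1/√(LC) = 1/√(0.00094 × 7.36e-07) = 38020 rad/s
f₀ = ω₀/(2π) = 6.05 kHz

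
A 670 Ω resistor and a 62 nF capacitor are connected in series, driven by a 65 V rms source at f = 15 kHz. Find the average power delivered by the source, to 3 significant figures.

5.92 W

ω = 2πf = 94250 rad/s
X_C = 1/(ωC) = 171 Ω
Z = 670 − j171 Ω
|Z| = √(670² + 171²) = 692 Ω
∠Z = arctan(-171/670) = -14.3°
I = V/|Z| = 94.0 mA
P = VI cos φ = 65 × 0.0940 × cos(-14.3°) = 5.92 W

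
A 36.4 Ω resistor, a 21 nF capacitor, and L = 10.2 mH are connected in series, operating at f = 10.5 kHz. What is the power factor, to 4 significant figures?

0.5974

ω = 2πf = 65970 rad/s
X_L = ωL = 672.9 Ω
X_C = 1/(ωC) = 721.8 Ω
Net reactance X = X_L − X_C = -48.86 Ω
Z = 36.40 − j48.86 Ω
|Z| = √(36.40² + 48.86²) = 60.93 Ω
∠Z = arctan(-48.86/36.40) = -53.32°
cos φ = cos(-53.32°) = 0.5974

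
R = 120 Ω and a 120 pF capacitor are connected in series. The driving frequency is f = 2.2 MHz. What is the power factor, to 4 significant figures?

ω = 2πf = 1.382e+07 rad/s
X_C = 1/(ωC) = 602.9 Ω
Z = 120.0 − j602.9 Ω
|Z| = √(120.0² + 602.9²) = 614.7 Ω
∠Z = arctan(-602.9/120.0) = -78.74°
cos φ = cos(-78.74°) = 0.1952

0.1952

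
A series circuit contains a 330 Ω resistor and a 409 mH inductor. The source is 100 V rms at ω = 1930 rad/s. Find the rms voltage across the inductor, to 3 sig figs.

X_L = ωL = 789 Ω
Z = 330 + j789 Ω
|Z| = √(330² + 789²) = 856 Ω
I = V/|Z| = 117 mA
V_L = I·|Z_L| = 0.117 × 789 = 92.3 V

92.3 V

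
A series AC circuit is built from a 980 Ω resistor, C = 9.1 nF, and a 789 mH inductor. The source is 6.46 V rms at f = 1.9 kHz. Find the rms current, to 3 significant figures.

6.44 mA

ω = 2πf = 11940 rad/s
X_L = ωL = 9420 Ω
X_C = 1/(ωC) = 9210 Ω
Net reactance X = X_L − X_C = 214 Ω
Z = 980 + j214 Ω
|Z| = √(980² + 214²) = 1000 Ω
I = V/|Z| = 6.46/1000 = 6.44 mA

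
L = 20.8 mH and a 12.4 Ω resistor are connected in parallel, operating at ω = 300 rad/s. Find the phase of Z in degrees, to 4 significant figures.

63.29°

X_L = ωL = 6.240 Ω
Parallel: admittances add. Y = 1/R + 1/(jωL)
Y = (0.08065 − j0.1603) S
|Y| = 0.1794 S → |Z| = 1/|Y| = 5.574 Ω, ∠Z = −∠Y = 63.29°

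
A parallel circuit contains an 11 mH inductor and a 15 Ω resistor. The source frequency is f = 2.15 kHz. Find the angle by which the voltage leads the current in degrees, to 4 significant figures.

5.764°

ω = 2πf = 13510 rad/s
X_L = ωL = 148.6 Ω
Parallel: admittances add. Y = 1/R + 1/(jωL)
Y = (0.06667 − j0.006730) S
|Y| = 0.06701 S → |Z| = 1/|Y| = 14.92 Ω, ∠Z = −∠Y = 5.764°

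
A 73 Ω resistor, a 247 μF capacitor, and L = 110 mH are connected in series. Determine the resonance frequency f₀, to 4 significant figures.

ω₀ = 1/√(LC) = 1/√(0.11 × 0.000247) = 191.8 rad/s
f₀ = ω₀/(2π) = 30.53 Hz

30.53 Hz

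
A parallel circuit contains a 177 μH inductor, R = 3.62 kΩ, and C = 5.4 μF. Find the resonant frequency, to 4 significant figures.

ω₀ = 1/√(LC) = 1/√(0.000177 × 5.4e-06) = 32350 rad/s
f₀ = ω₀/(2π) = 5.148 kHz

5.148 kHz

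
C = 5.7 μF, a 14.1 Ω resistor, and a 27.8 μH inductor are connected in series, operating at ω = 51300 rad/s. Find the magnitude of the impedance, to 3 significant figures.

X_L = ωL = 1.43 Ω
X_C = 1/(ωC) = 3.42 Ω
Net reactance X = X_L − X_C = -1.99 Ω
Z = 14.1 − j1.99 Ω
|Z| = √(14.1² + 1.99²) = 14.2 Ω

14.2 Ω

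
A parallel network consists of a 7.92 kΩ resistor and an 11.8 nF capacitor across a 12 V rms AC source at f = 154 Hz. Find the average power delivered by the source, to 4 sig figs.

ω = 2πf = 967.6 rad/s
X_C = 1/(ωC) = 87580 Ω
Parallel: admittances add. Y = 1/R + jωC
Y = (0.0001263 + j1.142e-05) S
|Y| = 0.0001268 S → |Z| = 1/|Y| = 7888 Ω, ∠Z = −∠Y = -5.167°
I = V/|Z| = 1.521 mA
P = VI cos φ = 12 × 0.001521 × cos(-5.167°) = 18.18 mW

18.18 mW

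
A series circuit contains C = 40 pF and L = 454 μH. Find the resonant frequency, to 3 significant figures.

1.18 MHz

ω₀ = 1/√(LC) = 1/√(0.000454 × 4e-11) = 7.421e+06 rad/s
f₀ = ω₀/(2π) = 1.18 MHz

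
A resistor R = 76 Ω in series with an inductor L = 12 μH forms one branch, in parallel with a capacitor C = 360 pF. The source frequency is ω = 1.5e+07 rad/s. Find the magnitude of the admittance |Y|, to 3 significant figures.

X_L = ωL = 180 Ω
X_C = 1/(ωC) = 185 Ω
Branch 1 (R+jX_L): Z₁ = 76.0 + j180 Ω, |Z₁| = 195 Ω
Branch 2 (−jX_C): Z₂ = −j185 Ω
Parallel: Z = Z₁Z₂/(Z₁+Z₂), |Z| = 475 Ω, ∠Z = -19.0°
|Y| = 1/|Z| = 2.11 mS

2.11 mS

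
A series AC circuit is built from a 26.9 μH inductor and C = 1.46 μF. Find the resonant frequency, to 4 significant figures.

25.40 kHz

ω₀ = 1/√(LC) = 1/√(2.69e-05 × 1.46e-06) = 159600 rad/s
f₀ = ω₀/(2π) = 25.40 kHz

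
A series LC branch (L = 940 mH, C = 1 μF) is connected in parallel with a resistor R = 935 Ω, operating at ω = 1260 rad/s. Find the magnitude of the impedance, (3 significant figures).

361 Ω

X_L = ωL = 1180 Ω
X_C = 1/(ωC) = 794 Ω
Branch 1: Z₁ = R = 935 Ω
Branch 2 (series LC): Z₂ = j(X_L − X_C) = j391 Ω
Parallel: Z = Z₁Z₂/(Z₁+Z₂), |Z| = 361 Ω, ∠Z = 67.3°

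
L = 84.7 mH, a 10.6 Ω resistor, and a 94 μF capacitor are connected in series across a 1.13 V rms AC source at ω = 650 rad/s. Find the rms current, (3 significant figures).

28.2 mA

X_L = ωL = 55.1 Ω
X_C = 1/(ωC) = 16.4 Ω
Net reactance X = X_L − X_C = 38.7 Ω
Z = 10.6 + j38.7 Ω
|Z| = √(10.6² + 38.7²) = 40.1 Ω
I = V/|Z| = 1.13/40.1 = 28.2 mA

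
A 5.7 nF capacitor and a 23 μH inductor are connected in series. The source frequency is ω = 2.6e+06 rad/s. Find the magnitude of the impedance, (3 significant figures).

X_L = ωL = 59.8 Ω
X_C = 1/(ωC) = 67.5 Ω
Net reactance X = X_L − X_C = -7.68 Ω
Z = − j7.68 Ω
|Z| = √(0² + 7.68²) = 7.68 Ω

7.68 Ω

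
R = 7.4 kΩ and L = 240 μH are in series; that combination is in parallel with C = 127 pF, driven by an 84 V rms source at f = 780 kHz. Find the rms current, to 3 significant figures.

51.7 mA

ω = 2πf = 4.901e+06 rad/s
X_L = ωL = 1180 Ω
X_C = 1/(ωC) = 1610 Ω
Branch 1 (R+jX_L): Z₁ = 7400 + j1180 Ω, |Z₁| = 7490 Ω
Branch 2 (−jX_C): Z₂ = −j1610 Ω
Parallel: Z = Z₁Z₂/(Z₁+Z₂), |Z| = 1620 Ω, ∠Z = -77.6°
I = V/|Z| = 84/1620 = 51.7 mA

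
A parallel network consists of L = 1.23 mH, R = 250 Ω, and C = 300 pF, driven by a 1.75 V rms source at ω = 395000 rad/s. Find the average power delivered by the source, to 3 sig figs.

X_L = ωL = 486 Ω
X_C = 1/(ωC) = 8440 Ω
Parallel: admittances add. Y = 1/R + 1/(jωL) + jωC
Y = (0.00400 − j0.00194) S
|Y| = 0.00445 S → |Z| = 1/|Y| = 225 Ω, ∠Z = −∠Y = 25.9°
I = V/|Z| = 7.78 mA
P = VI cos φ = 1.75 × 0.00778 × cos(25.9°) = 12.2 mW

12.2 mW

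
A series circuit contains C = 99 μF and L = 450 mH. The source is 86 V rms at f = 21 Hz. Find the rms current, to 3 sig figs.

5.01 A

ω = 2πf = 131.9 rad/s
X_L = ωL = 59.4 Ω
X_C = 1/(ωC) = 76.6 Ω
Net reactance X = X_L − X_C = -17.2 Ω
Z = − j17.2 Ω
|Z| = √(0² + 17.2²) = 17.2 Ω
I = V/|Z| = 86/17.2 = 5.01 A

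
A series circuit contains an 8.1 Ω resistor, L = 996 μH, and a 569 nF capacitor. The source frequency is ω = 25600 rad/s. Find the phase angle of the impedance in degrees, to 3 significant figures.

-79.4°

X_L = ωL = 25.5 Ω
X_C = 1/(ωC) = 68.7 Ω
Net reactance X = X_L − X_C = -43.2 Ω
Z = 8.10 − j43.2 Ω
|Z| = √(8.10² + 43.2²) = 43.9 Ω
∠Z = arctan(-43.2/8.10) = -79.4°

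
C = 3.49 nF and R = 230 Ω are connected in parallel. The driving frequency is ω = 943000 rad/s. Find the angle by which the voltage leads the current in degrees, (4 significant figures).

-37.12°

X_C = 1/(ωC) = 303.9 Ω
Parallel: admittances add. Y = 1/R + jωC
Y = (0.004348 + j0.003291) S
|Y| = 0.005453 S → |Z| = 1/|Y| = 183.4 Ω, ∠Z = −∠Y = -37.12°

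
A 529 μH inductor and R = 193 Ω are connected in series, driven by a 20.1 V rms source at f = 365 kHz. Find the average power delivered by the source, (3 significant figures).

ω = 2πf = 2.293e+06 rad/s
X_L = ωL = 1210 Ω
Z = 193 + j1210 Ω
|Z| = √(193² + 1210²) = 1230 Ω
∠Z = arctan(1210/193) = 81.0°
I = V/|Z| = 16.4 mA
P = VI cos φ = 20.1 × 0.0164 × cos(81.0°) = 51.7 mW

51.7 mW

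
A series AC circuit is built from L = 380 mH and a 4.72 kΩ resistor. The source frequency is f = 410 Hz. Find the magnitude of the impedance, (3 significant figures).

4820 Ω

ω = 2πf = 2576 rad/s
X_L = ωL = 979 Ω
Z = 4720 + j979 Ω
|Z| = √(4720² + 979²) = 4820 Ω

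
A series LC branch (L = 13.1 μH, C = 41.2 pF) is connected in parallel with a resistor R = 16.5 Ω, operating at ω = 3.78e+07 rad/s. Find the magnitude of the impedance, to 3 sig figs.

16.4 Ω

X_L = ωL = 495 Ω
X_C = 1/(ωC) = 642 Ω
Branch 1: Z₁ = R = 16.5 Ω
Branch 2 (series LC): Z₂ = j(X_L − X_C) = −j147 Ω
Parallel: Z = Z₁Z₂/(Z₁+Z₂), |Z| = 16.4 Ω, ∠Z = -6.41°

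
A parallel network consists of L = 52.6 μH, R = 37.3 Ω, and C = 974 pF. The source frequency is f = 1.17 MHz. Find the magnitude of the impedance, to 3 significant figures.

ω = 2πf = 7.351e+06 rad/s
X_L = ωL = 387 Ω
X_C = 1/(ωC) = 140 Ω
Parallel: admittances add. Y = 1/R + 1/(jωL) + jωC
Y = (0.0268 + j0.00457) S
|Y| = 0.0272 S → |Z| = 1/|Y| = 36.8 Ω, ∠Z = −∠Y = -9.68°

36.8 Ω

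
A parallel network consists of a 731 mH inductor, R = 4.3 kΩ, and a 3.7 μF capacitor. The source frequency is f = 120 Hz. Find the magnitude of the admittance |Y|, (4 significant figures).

ω = 2πf = 754.0 rad/s
X_L = ωL = 551.2 Ω
X_C = 1/(ωC) = 358.5 Ω
Parallel: admittances add. Y = 1/R + 1/(jωL) + jωC
Y = (0.0002326 + j0.0009754) S
|Y| = 0.001003 S → |Z| = 1/|Y| = 997.3 Ω, ∠Z = −∠Y = -76.59°

1.003 mS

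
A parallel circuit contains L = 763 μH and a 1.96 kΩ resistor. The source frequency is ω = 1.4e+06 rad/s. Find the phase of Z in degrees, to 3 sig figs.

61.4°

X_L = ωL = 1070 Ω
Parallel: admittances add. Y = 1/R + 1/(jωL)
Y = (0.000510 − j0.000936) S
|Y| = 0.00107 S → |Z| = 1/|Y| = 938 Ω, ∠Z = −∠Y = 61.4°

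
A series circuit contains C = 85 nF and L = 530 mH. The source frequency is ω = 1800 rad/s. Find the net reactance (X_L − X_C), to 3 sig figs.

X_L = ωL = 954 Ω
X_C = 1/(ωC) = 6540 Ω
X = 954 − 6540 = -5580 Ω

-5580 Ω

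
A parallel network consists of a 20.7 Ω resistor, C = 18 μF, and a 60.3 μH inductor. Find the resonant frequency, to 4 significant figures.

4.831 kHz

ω₀ = 1/√(LC) = 1/√(6.03e-05 × 1.8e-05) = 30350 rad/s
f₀ = ω₀/(2π) = 4.831 kHz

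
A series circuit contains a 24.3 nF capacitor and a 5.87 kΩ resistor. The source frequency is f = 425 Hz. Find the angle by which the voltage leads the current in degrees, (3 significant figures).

-69.1°

ω = 2πf = 2670 rad/s
X_C = 1/(ωC) = 15400 Ω
Z = 5870 − j15400 Ω
|Z| = √(5870² + 15400²) = 16500 Ω
∠Z = arctan(-15400/5870) = -69.1°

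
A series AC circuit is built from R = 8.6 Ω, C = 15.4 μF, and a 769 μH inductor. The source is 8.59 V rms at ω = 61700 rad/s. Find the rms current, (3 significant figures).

X_L = ωL = 47.4 Ω
X_C = 1/(ωC) = 1.05 Ω
Net reactance X = X_L − X_C = 46.4 Ω
Z = 8.60 + j46.4 Ω
|Z| = √(8.60² + 46.4²) = 47.2 Ω
I = V/|Z| = 8.59/47.2 = 182 mA

182 mA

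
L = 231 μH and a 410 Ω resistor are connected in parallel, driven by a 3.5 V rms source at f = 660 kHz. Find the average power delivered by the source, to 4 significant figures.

ω = 2πf = 4.147e+06 rad/s
X_L = ωL = 957.9 Ω
Parallel: admittances add. Y = 1/R + 1/(jωL)
Y = (0.002439 − j0.001044) S
|Y| = 0.002653 S → |Z| = 1/|Y| = 376.9 Ω, ∠Z = −∠Y = 23.17°
I = V/|Z| = 9.286 mA
P = VI cos φ = 3.5 × 0.009286 × cos(23.17°) = 29.88 mW

29.88 mW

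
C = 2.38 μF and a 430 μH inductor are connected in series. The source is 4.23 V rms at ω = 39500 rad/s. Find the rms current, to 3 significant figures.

X_L = ωL = 17.0 Ω
X_C = 1/(ωC) = 10.6 Ω
Net reactance X = X_L − X_C = 6.35 Ω
Z = j6.35 Ω
|Z| = √(0² + 6.35²) = 6.35 Ω
I = V/|Z| = 4.23/6.35 = 666 mA

666 mA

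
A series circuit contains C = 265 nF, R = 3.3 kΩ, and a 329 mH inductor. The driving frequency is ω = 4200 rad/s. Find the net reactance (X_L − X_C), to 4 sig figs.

483.3 Ω

X_L = ωL = 1382 Ω
X_C = 1/(ωC) = 898.5 Ω
X = 1382 − 898.5 = 483.3 Ω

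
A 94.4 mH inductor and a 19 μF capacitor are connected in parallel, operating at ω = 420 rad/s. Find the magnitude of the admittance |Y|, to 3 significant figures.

X_L = ωL = 39.6 Ω
X_C = 1/(ωC) = 125 Ω
Parallel: admittances add. Y = 1/(jωL) + jωC
Y = (0 − j0.0172) S
|Y| = 0.0172 S → |Z| = 1/|Y| = 58.0 Ω, ∠Z = −∠Y = 90.0°

17.2 mS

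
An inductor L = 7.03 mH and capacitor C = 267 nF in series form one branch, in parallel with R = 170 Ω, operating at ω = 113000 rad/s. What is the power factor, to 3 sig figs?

0.976

X_L = ωL = 794 Ω
X_C = 1/(ωC) = 33.1 Ω
Branch 1: Z₁ = R = 170 Ω
Branch 2 (series LC): Z₂ = j(X_L − X_C) = j761 Ω
Parallel: Z = Z₁Z₂/(Z₁+Z₂), |Z| = 166 Ω, ∠Z = 12.6°
cos φ = cos(12.6°) = 0.976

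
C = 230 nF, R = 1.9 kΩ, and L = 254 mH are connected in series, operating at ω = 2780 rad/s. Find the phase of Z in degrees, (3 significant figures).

X_L = ωL = 706 Ω
X_C = 1/(ωC) = 1560 Ω
Net reactance X = X_L − X_C = -858 Ω
Z = 1900 − j858 Ω
|Z| = √(1900² + 858²) = 2080 Ω
∠Z = arctan(-858/1900) = -24.3°

-24.3°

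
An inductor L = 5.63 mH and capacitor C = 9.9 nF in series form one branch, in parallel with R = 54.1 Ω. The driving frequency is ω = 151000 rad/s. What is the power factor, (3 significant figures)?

0.958

X_L = ωL = 850 Ω
X_C = 1/(ωC) = 669 Ω
Branch 1: Z₁ = R = 54.1 Ω
Branch 2 (series LC): Z₂ = j(X_L − X_C) = j181 Ω
Parallel: Z = Z₁Z₂/(Z₁+Z₂), |Z| = 51.8 Ω, ∠Z = 16.6°
cos φ = cos(16.6°) = 0.958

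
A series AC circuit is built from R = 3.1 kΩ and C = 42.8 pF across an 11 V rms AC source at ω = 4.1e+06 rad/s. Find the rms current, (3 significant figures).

X_C = 1/(ωC) = 5700 Ω
Z = 3100 − j5700 Ω
|Z| = √(3100² + 5700²) = 6490 Ω
I = V/|Z| = 11/6490 = 1.70 mA

1.70 mA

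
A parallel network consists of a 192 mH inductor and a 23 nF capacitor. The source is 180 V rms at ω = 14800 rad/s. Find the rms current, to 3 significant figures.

X_L = ωL = 2840 Ω
X_C = 1/(ωC) = 2940 Ω
Parallel: admittances add. Y = 1/(jωL) + jωC
Y = (0 − j1.15e-05) S
|Y| = 1.15e-05 S → |Z| = 1/|Y| = 86800 Ω, ∠Z = −∠Y = 90.0°
I = V/|Z| = 180/86800 = 2.07 mA

2.07 mA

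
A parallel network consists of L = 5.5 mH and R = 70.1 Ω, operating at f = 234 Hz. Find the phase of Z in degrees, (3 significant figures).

ω = 2πf = 1470 rad/s
X_L = ωL = 8.09 Ω
Parallel: admittances add. Y = 1/R + 1/(jωL)
Y = (0.0143 − j0.124) S
|Y| = 0.124 S → |Z| = 1/|Y| = 8.03 Ω, ∠Z = −∠Y = 83.4°

83.4°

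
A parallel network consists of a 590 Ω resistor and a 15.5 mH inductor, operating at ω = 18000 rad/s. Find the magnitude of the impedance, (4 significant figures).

252.2 Ω

X_L = ωL = 279.0 Ω
Parallel: admittances add. Y = 1/R + 1/(jωL)
Y = (0.001695 − j0.003584) S
|Y| = 0.003965 S → |Z| = 1/|Y| = 252.2 Ω, ∠Z = −∠Y = 64.69°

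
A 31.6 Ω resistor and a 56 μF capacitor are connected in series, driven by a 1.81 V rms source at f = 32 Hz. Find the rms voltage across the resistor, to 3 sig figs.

ω = 2πf = 201.1 rad/s
X_C = 1/(ωC) = 88.8 Ω
Z = 31.6 − j88.8 Ω
|Z| = √(31.6² + 88.8²) = 94.3 Ω
I = V/|Z| = 19.2 mA
V_R = I·|Z_R| = 0.0192 × 31.6 = 0.607 V

0.607 V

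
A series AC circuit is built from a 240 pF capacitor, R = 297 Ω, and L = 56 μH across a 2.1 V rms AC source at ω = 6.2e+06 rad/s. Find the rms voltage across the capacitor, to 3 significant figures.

X_L = ωL = 347 Ω
X_C = 1/(ωC) = 672 Ω
Net reactance X = X_L − X_C = -325 Ω
Z = 297 − j325 Ω
|Z| = √(297² + 325²) = 440 Ω
I = V/|Z| = 4.77 mA
V_C = I·|Z_C| = 0.00477 × 672 = 3.21 V

3.21 V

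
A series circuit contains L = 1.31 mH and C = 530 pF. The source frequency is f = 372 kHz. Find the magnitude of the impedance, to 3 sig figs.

2250 Ω

ω = 2πf = 2.337e+06 rad/s
X_L = ωL = 3060 Ω
X_C = 1/(ωC) = 807 Ω
Net reactance X = X_L − X_C = 2250 Ω
Z = j2250 Ω
|Z| = √(0² + 2250²) = 2250 Ω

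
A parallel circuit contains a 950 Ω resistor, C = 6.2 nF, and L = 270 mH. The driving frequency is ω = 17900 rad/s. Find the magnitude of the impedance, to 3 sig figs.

X_L = ωL = 4830 Ω
X_C = 1/(ωC) = 9010 Ω
Parallel: admittances add. Y = 1/R + 1/(jωL) + jωC
Y = (0.00105 − j9.59e-05) S
|Y| = 0.00106 S → |Z| = 1/|Y| = 946 Ω, ∠Z = −∠Y = 5.21°

946 Ω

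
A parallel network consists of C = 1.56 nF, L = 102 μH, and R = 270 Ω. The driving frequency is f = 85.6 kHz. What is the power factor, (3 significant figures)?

ω = 2πf = 537800 rad/s
X_L = ωL = 54.9 Ω
X_C = 1/(ωC) = 1190 Ω
Parallel: admittances add. Y = 1/R + 1/(jωL) + jωC
Y = (0.00370 − j0.0174) S
|Y| = 0.0178 S → |Z| = 1/|Y| = 56.2 Ω, ∠Z = −∠Y = 78.0°
cos φ = cos(78.0°) = 0.208

0.208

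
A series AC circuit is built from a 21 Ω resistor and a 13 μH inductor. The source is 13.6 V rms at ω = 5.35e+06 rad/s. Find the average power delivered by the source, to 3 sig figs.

736 mW

X_L = ωL = 69.5 Ω
Z = 21.0 + j69.5 Ω
|Z| = √(21.0² + 69.5²) = 72.7 Ω
∠Z = arctan(69.5/21.0) = 73.2°
I = V/|Z| = 187 mA
P = VI cos φ = 13.6 × 0.187 × cos(73.2°) = 736 mW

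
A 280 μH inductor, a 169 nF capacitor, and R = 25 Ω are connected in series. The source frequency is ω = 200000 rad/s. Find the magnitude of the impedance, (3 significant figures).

X_L = ωL = 56.0 Ω
X_C = 1/(ωC) = 29.6 Ω
Net reactance X = X_L − X_C = 26.4 Ω
Z = 25.0 + j26.4 Ω
|Z| = √(25.0² + 26.4²) = 36.4 Ω

36.4 Ω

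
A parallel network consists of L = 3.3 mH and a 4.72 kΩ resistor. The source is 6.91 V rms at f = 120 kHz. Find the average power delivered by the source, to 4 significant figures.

10.12 mW

ω = 2πf = 754000 rad/s
X_L = ωL = 2488 Ω
Parallel: admittances add. Y = 1/R + 1/(jωL)
Y = (0.0002119 − j0.0004019) S
|Y| = 0.0004543 S → |Z| = 1/|Y| = 2201 Ω, ∠Z = −∠Y = 62.20°
I = V/|Z| = 3.139 mA
P = VI cos φ = 6.91 × 0.003139 × cos(62.20°) = 10.12 mW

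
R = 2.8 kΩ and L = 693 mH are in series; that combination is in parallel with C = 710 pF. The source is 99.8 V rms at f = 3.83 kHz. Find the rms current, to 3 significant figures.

ω = 2πf = 24060 rad/s
X_L = ωL = 16700 Ω
X_C = 1/(ωC) = 58500 Ω
Branch 1 (R+jX_L): Z₁ = 2800 + j16700 Ω, |Z₁| = 16900 Ω
Branch 2 (−jX_C): Z₂ = −j58500 Ω
Parallel: Z = Z₁Z₂/(Z₁+Z₂), |Z| = 23600 Ω, ∠Z = 76.6°
I = V/|Z| = 99.8/23600 = 4.23 mA

4.23 mA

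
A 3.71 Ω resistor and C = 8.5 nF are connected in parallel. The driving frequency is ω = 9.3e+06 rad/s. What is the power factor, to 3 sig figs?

X_C = 1/(ωC) = 12.7 Ω
Parallel: admittances add. Y = 1/R + jωC
Y = (0.270 + j0.0790) S
|Y| = 0.281 S → |Z| = 1/|Y| = 3.56 Ω, ∠Z = −∠Y = -16.3°
cos φ = cos(-16.3°) = 0.960

0.960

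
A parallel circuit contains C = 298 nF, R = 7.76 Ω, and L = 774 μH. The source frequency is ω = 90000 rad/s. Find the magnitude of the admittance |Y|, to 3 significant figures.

X_L = ωL = 69.7 Ω
X_C = 1/(ωC) = 37.3 Ω
Parallel: admittances add. Y = 1/R + 1/(jωL) + jωC
Y = (0.129 + j0.0125) S
|Y| = 0.129 S → |Z| = 1/|Y| = 7.72 Ω, ∠Z = −∠Y = -5.52°

129 mS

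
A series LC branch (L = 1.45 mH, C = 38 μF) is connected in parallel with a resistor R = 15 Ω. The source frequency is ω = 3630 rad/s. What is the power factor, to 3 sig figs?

0.131

X_L = ωL = 5.26 Ω
X_C = 1/(ωC) = 7.25 Ω
Branch 1: Z₁ = R = 15.0 Ω
Branch 2 (series LC): Z₂ = j(X_L − X_C) = −j1.99 Ω
Parallel: Z = Z₁Z₂/(Z₁+Z₂), |Z| = 1.97 Ω, ∠Z = -82.5°
cos φ = cos(-82.5°) = 0.131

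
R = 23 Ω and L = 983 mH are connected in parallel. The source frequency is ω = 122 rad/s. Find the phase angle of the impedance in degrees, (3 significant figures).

X_L = ωL = 120 Ω
Parallel: admittances add. Y = 1/R + 1/(jωL)
Y = (0.0435 − j0.00834) S
|Y| = 0.0443 S → |Z| = 1/|Y| = 22.6 Ω, ∠Z = −∠Y = 10.9°

10.9°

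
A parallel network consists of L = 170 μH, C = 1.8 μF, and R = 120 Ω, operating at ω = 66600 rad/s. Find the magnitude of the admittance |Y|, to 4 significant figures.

32.64 mS

X_L = ωL = 11.32 Ω
X_C = 1/(ωC) = 8.342 Ω
Parallel: admittances add. Y = 1/R + 1/(jωL) + jωC
Y = (0.008333 + j0.03156) S
|Y| = 0.03264 S → |Z| = 1/|Y| = 30.64 Ω, ∠Z = −∠Y = -75.21°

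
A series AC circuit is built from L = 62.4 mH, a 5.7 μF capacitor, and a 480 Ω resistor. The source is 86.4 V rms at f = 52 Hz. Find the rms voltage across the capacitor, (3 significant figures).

65.8 V

ω = 2πf = 326.7 rad/s
X_L = ωL = 20.4 Ω
X_C = 1/(ωC) = 537 Ω
Net reactance X = X_L − X_C = -517 Ω
Z = 480 − j517 Ω
|Z| = √(480² + 517²) = 705 Ω
I = V/|Z| = 123 mA
V_C = I·|Z_C| = 0.123 × 537 = 65.8 V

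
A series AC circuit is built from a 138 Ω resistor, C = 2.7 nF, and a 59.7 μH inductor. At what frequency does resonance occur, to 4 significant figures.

ω₀ = 1/√(LC) = 1/√(5.97e-05 × 2.7e-09) = 2.491e+06 rad/s
f₀ = ω₀/(2π) = 396.4 kHz

396.4 kHz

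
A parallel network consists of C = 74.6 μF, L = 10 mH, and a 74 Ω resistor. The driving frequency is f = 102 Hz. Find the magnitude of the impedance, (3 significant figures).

ω = 2πf = 640.9 rad/s
X_L = ωL = 6.41 Ω
X_C = 1/(ωC) = 20.9 Ω
Parallel: admittances add. Y = 1/R + 1/(jωL) + jωC
Y = (0.0135 − j0.108) S
|Y| = 0.109 S → |Z| = 1/|Y| = 9.17 Ω, ∠Z = −∠Y = 82.9°

9.17 Ω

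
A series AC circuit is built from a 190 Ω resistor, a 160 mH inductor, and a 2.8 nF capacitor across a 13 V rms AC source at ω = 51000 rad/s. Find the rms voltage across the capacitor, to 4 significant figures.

77.63 V

X_L = ωL = 8160 Ω
X_C = 1/(ωC) = 7003 Ω
Net reactance X = X_L − X_C = 1157 Ω
Z = 190.0 + j1157 Ω
|Z| = √(190.0² + 1157²) = 1173 Ω
I = V/|Z| = 11.09 mA
V_C = I·|Z_C| = 0.01109 × 7003 = 77.63 V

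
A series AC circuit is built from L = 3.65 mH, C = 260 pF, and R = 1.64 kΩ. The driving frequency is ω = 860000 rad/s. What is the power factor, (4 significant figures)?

X_L = ωL = 3139 Ω
X_C = 1/(ωC) = 4472 Ω
Net reactance X = X_L − X_C = -1333 Ω
Z = 1640 − j1333 Ω
|Z| = √(1640² + 1333²) = 2114 Ω
∠Z = arctan(-1333/1640) = -39.11°
cos φ = cos(-39.11°) = 0.7759

0.7759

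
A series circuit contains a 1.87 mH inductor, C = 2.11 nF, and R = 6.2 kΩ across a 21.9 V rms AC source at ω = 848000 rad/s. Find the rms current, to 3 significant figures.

X_L = ωL = 1590 Ω
X_C = 1/(ωC) = 559 Ω
Net reactance X = X_L − X_C = 1030 Ω
Z = 6200 + j1030 Ω
|Z| = √(6200² + 1030²) = 6280 Ω
I = V/|Z| = 21.9/6280 = 3.48 mA

3.48 mA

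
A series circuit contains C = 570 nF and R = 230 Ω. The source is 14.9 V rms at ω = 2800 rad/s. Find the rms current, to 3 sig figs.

22.3 mA

X_C = 1/(ωC) = 627 Ω
Z = 230 − j627 Ω
|Z| = √(230² + 627²) = 667 Ω
I = V/|Z| = 14.9/667 = 22.3 mA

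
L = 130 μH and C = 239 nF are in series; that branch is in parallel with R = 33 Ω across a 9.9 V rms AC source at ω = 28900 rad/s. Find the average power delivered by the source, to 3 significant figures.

X_L = ωL = 3.76 Ω
X_C = 1/(ωC) = 145 Ω
Branch 1: Z₁ = R = 33.0 Ω
Branch 2 (series LC): Z₂ = j(X_L − X_C) = −j141 Ω
Parallel: Z = Z₁Z₂/(Z₁+Z₂), |Z| = 32.1 Ω, ∠Z = -13.2°
I = V/|Z| = 308 mA
P = VI cos φ = 9.9 × 0.308 × cos(-13.2°) = 2.97 W

2.97 W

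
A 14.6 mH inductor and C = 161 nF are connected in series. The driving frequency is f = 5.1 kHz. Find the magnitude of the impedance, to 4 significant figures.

274.0 Ω

ω = 2πf = 32040 rad/s
X_L = ωL = 467.8 Ω
X_C = 1/(ωC) = 193.8 Ω
Net reactance X = X_L − X_C = 274.0 Ω
Z = j274.0 Ω
|Z| = √(0² + 274.0²) = 274.0 Ω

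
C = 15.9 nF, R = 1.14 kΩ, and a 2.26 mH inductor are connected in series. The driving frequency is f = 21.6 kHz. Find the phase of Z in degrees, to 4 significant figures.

ω = 2πf = 135700 rad/s
X_L = ωL = 306.7 Ω
X_C = 1/(ωC) = 463.4 Ω
Net reactance X = X_L − X_C = -156.7 Ω
Z = 1140 − j156.7 Ω
|Z| = √(1140² + 156.7²) = 1151 Ω
∠Z = arctan(-156.7/1140) = -7.826°

-7.826°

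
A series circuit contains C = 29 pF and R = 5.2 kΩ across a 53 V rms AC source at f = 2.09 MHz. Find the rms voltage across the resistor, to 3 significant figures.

47.3 V

ω = 2πf = 1.313e+07 rad/s
X_C = 1/(ωC) = 2630 Ω
Z = 5200 − j2630 Ω
|Z| = √(5200² + 2630²) = 5830 Ω
I = V/|Z| = 9.10 mA
V_R = I·|Z_R| = 0.00910 × 5200 = 47.3 V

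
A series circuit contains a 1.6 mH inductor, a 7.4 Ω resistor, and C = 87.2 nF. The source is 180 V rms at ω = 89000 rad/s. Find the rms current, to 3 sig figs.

X_L = ωL = 142 Ω
X_C = 1/(ωC) = 129 Ω
Net reactance X = X_L − X_C = 13.5 Ω
Z = 7.40 + j13.5 Ω
|Z| = √(7.40² + 13.5²) = 15.4 Ω
I = V/|Z| = 180/15.4 = 11.7 A

11.7 A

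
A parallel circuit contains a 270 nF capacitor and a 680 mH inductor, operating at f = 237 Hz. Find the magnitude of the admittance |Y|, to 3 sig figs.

ω = 2πf = 1489 rad/s
X_L = ωL = 1010 Ω
X_C = 1/(ωC) = 2490 Ω
Parallel: admittances add. Y = 1/(jωL) + jωC
Y = (0 − j0.000585) S
|Y| = 0.000585 S → |Z| = 1/|Y| = 1710 Ω, ∠Z = −∠Y = 90.0°

585 μS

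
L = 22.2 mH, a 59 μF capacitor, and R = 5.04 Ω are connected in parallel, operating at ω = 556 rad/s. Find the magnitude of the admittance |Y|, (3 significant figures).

X_L = ωL = 12.3 Ω
X_C = 1/(ωC) = 30.5 Ω
Parallel: admittances add. Y = 1/R + 1/(jωL) + jωC
Y = (0.198 − j0.0482) S
|Y| = 0.204 S → |Z| = 1/|Y| = 4.90 Ω, ∠Z = −∠Y = 13.7°

204 mS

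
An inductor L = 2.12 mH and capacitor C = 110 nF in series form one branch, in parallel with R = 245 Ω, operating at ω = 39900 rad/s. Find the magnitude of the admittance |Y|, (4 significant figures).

8.086 mS

X_L = ωL = 84.59 Ω
X_C = 1/(ωC) = 227.8 Ω
Branch 1: Z₁ = R = 245.0 Ω
Branch 2 (series LC): Z₂ = j(X_L − X_C) = −j143.3 Ω
Parallel: Z = Z₁Z₂/(Z₁+Z₂), |Z| = 123.7 Ω, ∠Z = -59.68°
|Y| = 1/|Z| = 8.086 mS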